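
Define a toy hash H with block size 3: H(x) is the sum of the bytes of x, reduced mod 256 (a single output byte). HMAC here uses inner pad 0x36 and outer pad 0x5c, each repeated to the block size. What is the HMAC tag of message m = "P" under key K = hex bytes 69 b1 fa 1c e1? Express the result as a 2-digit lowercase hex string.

Key hex bytes 69 b1 fa 1c e1 is 5 bytes > B = 3, so hash it first: H(key) = 11, then zero-pad to 3 bytes: K' = 11 00 00.
K' ⊕ ipad = 27 36 36.  K' ⊕ opad = 4d 5c 5c.
Inner input = (K'⊕ipad) ∥ m = 27 36 36 ∥ 50.
Inner hash: sum = 39+54+54+80 = 227 → e3.
Outer input = (K'⊕opad) ∥ inner = 4d 5c 5c ∥ e3.
Outer hash (tag): sum = 77+92+92+227 = 488; mod 256 = 232 → e8.

e8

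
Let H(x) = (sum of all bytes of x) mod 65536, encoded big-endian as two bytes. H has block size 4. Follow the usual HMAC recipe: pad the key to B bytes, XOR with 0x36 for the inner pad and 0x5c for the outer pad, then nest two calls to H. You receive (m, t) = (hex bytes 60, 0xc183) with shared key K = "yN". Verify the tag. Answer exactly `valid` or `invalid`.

Key "yN" = 79 4e is 2 bytes ≤ B = 4; zero-pad to 4 bytes: K' = 79 4e 00 00.
K' ⊕ ipad = 4f 78 36 36; K' ⊕ opad = 25 12 5c 5c.
Inner hash: sum = 79+120+54+54+96 = 403 → 01 93.
Outer hash (recomputed tag): sum = 37+18+92+92+1+147 = 387 → 01 83.
Recomputed tag = 0183; claimed = c183 → mismatch.

invalid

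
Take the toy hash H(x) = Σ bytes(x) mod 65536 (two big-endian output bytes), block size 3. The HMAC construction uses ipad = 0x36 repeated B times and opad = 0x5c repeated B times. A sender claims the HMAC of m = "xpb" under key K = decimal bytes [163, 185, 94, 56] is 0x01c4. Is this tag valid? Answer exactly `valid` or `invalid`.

Key decimal bytes [163, 185, 94, 56] = a3 b9 5e 38 is 4 bytes > B = 3, so hash it first: H(key) = 01 f2, then zero-pad to 3 bytes: K' = 01 f2 00.
K' ⊕ ipad = 37 c4 36; K' ⊕ opad = 5d ae 5c.
Inner hash: sum = 55+196+54+120+112+98 = 635 → 02 7b.
Outer hash (recomputed tag): sum = 93+174+92+2+123 = 484 → 01 e4.
Recomputed tag = 01e4; claimed = 01c4 → mismatch.

invalid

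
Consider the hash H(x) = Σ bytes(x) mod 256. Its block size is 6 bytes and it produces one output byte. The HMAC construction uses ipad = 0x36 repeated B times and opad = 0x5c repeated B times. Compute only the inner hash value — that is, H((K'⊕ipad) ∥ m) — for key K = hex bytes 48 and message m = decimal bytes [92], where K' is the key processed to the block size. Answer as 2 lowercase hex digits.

Key hex bytes 48 is 1 byte ≤ B = 6; zero-pad to 6 bytes: K' = 48 00 00 00 00 00.
K' ⊕ ipad = 7e 36 36 36 36 36.
Inner input = 7e 36 36 36 36 36 ∥ 5c.
Inner hash: sum = 126+54+54+54+54+54+92 = 488; mod 256 = 232 → e8.

e8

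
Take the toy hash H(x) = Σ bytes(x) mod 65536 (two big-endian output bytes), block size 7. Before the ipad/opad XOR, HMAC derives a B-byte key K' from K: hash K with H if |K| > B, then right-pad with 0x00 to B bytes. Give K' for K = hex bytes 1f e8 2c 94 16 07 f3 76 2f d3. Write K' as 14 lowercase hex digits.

044f0000000000

|K| = 10 > B = 7, so first hash the key.
H(K): sum = 31+232+44+148+22+7+243+118+47+211 = 1103 → 04 4f.
Zero-pad H(K) = 04 4f to 7 bytes: K' = 04 4f 00 00 00 00 00.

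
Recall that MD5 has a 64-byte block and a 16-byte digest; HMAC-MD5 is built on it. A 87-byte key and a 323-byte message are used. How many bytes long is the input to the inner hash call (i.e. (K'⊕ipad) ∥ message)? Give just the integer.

387

Key is 87 > 64 bytes, so it is hashed to 16 bytes then zero-padded to 64: |K'| = 64.
Inner input = (K'⊕ipad) ∥ m → 64 + 323 = 387 bytes.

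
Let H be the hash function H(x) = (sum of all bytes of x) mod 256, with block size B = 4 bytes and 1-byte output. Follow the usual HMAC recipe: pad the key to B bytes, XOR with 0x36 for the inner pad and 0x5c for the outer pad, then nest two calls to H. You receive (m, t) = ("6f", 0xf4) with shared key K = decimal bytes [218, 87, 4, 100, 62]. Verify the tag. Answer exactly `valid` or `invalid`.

Key decimal bytes [218, 87, 4, 100, 62] = da 57 04 64 3e is 5 bytes > B = 4, so hash it first: H(key) = d7, then zero-pad to 4 bytes: K' = d7 00 00 00.
K' ⊕ ipad = e1 36 36 36; K' ⊕ opad = 8b 5c 5c 5c.
Inner hash: sum = 225+54+54+54+54+102 = 543; mod 256 = 31 → 1f.
Outer hash (recomputed tag): sum = 139+92+92+92+31 = 446; mod 256 = 190 → be.
Recomputed tag = be; claimed = f4 → mismatch.

invalid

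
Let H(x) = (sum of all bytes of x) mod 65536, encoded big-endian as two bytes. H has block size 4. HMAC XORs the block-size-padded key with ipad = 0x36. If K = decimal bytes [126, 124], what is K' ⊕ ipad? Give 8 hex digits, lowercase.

484a3636

Key decimal bytes [126, 124] = 7e 7c is 2 bytes ≤ B = 4; zero-pad to 4 bytes: K' = 7e 7c 00 00.
XOR each byte with 0x36: 7e⊕36=48, 7c⊕36=4a, 00⊕36=36, 00⊕36=36.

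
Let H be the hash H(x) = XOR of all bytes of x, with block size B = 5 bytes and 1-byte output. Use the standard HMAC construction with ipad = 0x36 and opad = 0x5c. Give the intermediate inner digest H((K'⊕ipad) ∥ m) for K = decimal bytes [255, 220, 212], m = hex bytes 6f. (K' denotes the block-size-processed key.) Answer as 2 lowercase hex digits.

ae

Key decimal bytes [255, 220, 212] = ff dc d4 is 3 bytes ≤ B = 5; zero-pad to 5 bytes: K' = ff dc d4 00 00.
K' ⊕ ipad = c9 ea e2 36 36.
Inner input = c9 ea e2 36 36 ∥ 6f.
Inner hash: XOR c9⊕ea⊕e2⊕36⊕36⊕6f = ae.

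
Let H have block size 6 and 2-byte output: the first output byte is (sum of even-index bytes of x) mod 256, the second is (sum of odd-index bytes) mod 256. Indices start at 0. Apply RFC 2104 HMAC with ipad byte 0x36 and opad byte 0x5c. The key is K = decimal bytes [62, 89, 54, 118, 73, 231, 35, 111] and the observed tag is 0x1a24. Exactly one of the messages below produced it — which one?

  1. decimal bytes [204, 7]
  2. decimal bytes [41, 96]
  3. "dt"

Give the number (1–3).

3

Key decimal bytes [62, 89, 54, 118, 73, 231, 35, 111] = 3e 59 36 76 49 e7 23 6f is 8 bytes > B = 6, so hash it first: H(key) = e0 25, then zero-pad to 6 bytes: K' = e0 25 00 00 00 00.
K' ⊕ ipad = d6 13 36 36 36 36; K' ⊕ opad = bc 79 5c 5c 5c 5c.
m1: inner = H(d6 13 36 36 36 36 cc 07) = 0e 86; tag = H(bc 79 5c 5c 5c 5c 0e 86) = 82b7
m2: inner = H(d6 13 36 36 36 36 29 60) = 6b df; tag = H(bc 79 5c 5c 5c 5c 6b df) = df10
m3: inner = H(d6 13 36 36 36 36 64 74) = a6 f3; tag = H(bc 79 5c 5c 5c 5c a6 f3) = 1a24 ← matches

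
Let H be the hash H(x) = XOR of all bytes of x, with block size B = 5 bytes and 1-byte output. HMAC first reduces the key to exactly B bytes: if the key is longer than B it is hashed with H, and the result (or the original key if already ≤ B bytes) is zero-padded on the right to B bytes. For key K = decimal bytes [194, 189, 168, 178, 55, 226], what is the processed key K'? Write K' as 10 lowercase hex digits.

|K| = 6 > B = 5, so first hash the key.
H(K): XOR c2⊕bd⊕a8⊕b2⊕37⊕e2 = b0.
Zero-pad H(K) = b0 to 5 bytes: K' = b0 00 00 00 00.

b000000000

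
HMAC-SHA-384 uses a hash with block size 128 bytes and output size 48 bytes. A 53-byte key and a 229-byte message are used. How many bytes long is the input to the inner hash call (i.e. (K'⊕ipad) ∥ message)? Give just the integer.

Key is 53 ≤ 128 bytes, zero-padded: |K'| = 128.
Inner input = (K'⊕ipad) ∥ m → 128 + 229 = 357 bytes.

357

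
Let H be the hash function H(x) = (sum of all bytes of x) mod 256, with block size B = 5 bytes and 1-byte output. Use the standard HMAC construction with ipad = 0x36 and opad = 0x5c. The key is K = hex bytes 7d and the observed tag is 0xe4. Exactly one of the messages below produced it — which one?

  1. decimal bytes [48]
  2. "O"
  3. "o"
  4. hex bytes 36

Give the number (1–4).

Key hex bytes 7d is 1 byte ≤ B = 5; zero-pad to 5 bytes: K' = 7d 00 00 00 00.
K' ⊕ ipad = 4b 36 36 36 36; K' ⊕ opad = 21 5c 5c 5c 5c.
m1: inner = H(4b 36 36 36 36 30) = 53; tag = H(21 5c 5c 5c 5c 53) = e4 ← matches
m2: inner = H(4b 36 36 36 36 4f) = 72; tag = H(21 5c 5c 5c 5c 72) = 03
m3: inner = H(4b 36 36 36 36 6f) = 92; tag = H(21 5c 5c 5c 5c 92) = 23
m4: inner = H(4b 36 36 36 36 36) = 59; tag = H(21 5c 5c 5c 5c 59) = ea

1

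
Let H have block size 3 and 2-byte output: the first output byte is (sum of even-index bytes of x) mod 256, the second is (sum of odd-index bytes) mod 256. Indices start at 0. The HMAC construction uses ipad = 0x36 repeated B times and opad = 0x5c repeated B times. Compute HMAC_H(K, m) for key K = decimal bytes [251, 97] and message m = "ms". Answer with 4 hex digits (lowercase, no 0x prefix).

Key decimal bytes [251, 97] = fb 61 is 2 bytes ≤ B = 3; zero-pad to 3 bytes: K' = fb 61 00.
K' ⊕ ipad = cd 57 36.  K' ⊕ opad = a7 3d 5c.
Inner input = (K'⊕ipad) ∥ m = cd 57 36 ∥ 6d 73.
Inner hash: even-index sum = 374 mod 256 = 118; odd-index sum = 196 mod 256 = 196 → 76 c4.
Outer input = (K'⊕opad) ∥ inner = a7 3d 5c ∥ 76 c4.
Outer hash (tag): even-index sum = 455 mod 256 = 199; odd-index sum = 179 mod 256 = 179 → c7 b3.

c7b3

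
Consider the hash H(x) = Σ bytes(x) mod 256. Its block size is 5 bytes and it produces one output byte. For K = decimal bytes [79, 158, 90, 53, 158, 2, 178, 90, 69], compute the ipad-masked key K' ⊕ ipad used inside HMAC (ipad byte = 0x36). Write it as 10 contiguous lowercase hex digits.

5b36363636

Key decimal bytes [79, 158, 90, 53, 158, 2, 178, 90, 69] = 4f 9e 5a 35 9e 02 b2 5a 45 is 9 bytes > B = 5, so hash it first: H(key) = 6d, then zero-pad to 5 bytes: K' = 6d 00 00 00 00.
XOR each byte with 0x36: 6d⊕36=5b, 00⊕36=36, 00⊕36=36, 00⊕36=36, 00⊕36=36.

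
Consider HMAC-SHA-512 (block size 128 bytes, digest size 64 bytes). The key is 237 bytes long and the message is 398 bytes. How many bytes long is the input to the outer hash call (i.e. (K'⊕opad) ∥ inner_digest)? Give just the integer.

192

Key is 237 > 128 bytes, so it is hashed to 64 bytes then zero-padded to 128: |K'| = 128.
Outer input = (K'⊕opad) ∥ H(inner) → 128 + 64 = 192 bytes.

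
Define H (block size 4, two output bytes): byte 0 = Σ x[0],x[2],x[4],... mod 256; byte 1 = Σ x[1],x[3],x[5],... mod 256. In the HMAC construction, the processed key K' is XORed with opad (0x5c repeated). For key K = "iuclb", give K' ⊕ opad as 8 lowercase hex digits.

Key "iuclb" = 69 75 63 6c 62 is 5 bytes > B = 4, so hash it first: H(key) = 2e e1, then zero-pad to 4 bytes: K' = 2e e1 00 00.
XOR each byte with 0x5c: 2e⊕5c=72, e1⊕5c=bd, 00⊕5c=5c, 00⊕5c=5c.

72bd5c5c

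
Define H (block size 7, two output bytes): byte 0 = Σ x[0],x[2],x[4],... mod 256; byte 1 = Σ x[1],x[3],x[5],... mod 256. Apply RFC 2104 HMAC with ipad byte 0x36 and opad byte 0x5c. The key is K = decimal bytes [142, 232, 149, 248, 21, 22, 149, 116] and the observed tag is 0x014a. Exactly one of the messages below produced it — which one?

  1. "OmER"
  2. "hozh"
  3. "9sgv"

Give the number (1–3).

Key decimal bytes [142, 232, 149, 248, 21, 22, 149, 116] = 8e e8 95 f8 15 16 95 74 is 8 bytes > B = 7, so hash it first: H(key) = cd 6a, then zero-pad to 7 bytes: K' = cd 6a 00 00 00 00 00.
K' ⊕ ipad = fb 5c 36 36 36 36 36; K' ⊕ opad = 91 36 5c 5c 5c 5c 5c.
m1: inner = H(fb 5c 36 36 36 36 36 4f 6d 45 52) = 5c 5c; tag = H(91 36 5c 5c 5c 5c 5c 5c 5c) = 014a ← matches
m2: inner = H(fb 5c 36 36 36 36 36 68 6f 7a 68) = 74 aa; tag = H(91 36 5c 5c 5c 5c 5c 74 aa) = 4f62
m3: inner = H(fb 5c 36 36 36 36 36 39 73 67 76) = 86 68; tag = H(91 36 5c 5c 5c 5c 5c 86 68) = 0d74

1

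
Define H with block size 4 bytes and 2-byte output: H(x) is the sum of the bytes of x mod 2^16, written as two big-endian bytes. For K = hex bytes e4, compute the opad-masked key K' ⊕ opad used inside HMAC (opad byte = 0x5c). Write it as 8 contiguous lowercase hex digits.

Key hex bytes e4 is 1 byte ≤ B = 4; zero-pad to 4 bytes: K' = e4 00 00 00.
XOR each byte with 0x5c: e4⊕5c=b8, 00⊕5c=5c, 00⊕5c=5c, 00⊕5c=5c.

b85c5c5c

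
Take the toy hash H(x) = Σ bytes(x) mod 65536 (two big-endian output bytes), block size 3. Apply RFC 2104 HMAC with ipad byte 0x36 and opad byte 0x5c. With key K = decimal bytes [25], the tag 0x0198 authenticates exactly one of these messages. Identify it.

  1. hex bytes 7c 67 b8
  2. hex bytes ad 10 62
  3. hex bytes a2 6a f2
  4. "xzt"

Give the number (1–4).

Key decimal bytes [25] = 19 is 1 byte ≤ B = 3; zero-pad to 3 bytes: K' = 19 00 00.
K' ⊕ ipad = 2f 36 36; K' ⊕ opad = 45 5c 5c.
m1: inner = H(2f 36 36 7c 67 b8) = 02 36; tag = H(45 5c 5c 02 36) = 0135
m2: inner = H(2f 36 36 ad 10 62) = 01 ba; tag = H(45 5c 5c 01 ba) = 01b8
m3: inner = H(2f 36 36 a2 6a f2) = 02 99; tag = H(45 5c 5c 02 99) = 0198 ← matches
m4: inner = H(2f 36 36 78 7a 74) = 02 01; tag = H(45 5c 5c 02 01) = 0100

3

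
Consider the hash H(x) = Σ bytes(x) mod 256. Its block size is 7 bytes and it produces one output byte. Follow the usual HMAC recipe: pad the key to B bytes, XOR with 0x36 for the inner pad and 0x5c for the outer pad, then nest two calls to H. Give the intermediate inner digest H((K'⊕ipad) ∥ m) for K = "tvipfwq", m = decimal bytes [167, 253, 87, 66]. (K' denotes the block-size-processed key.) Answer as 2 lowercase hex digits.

3c

Key "tvipfwq" = 74 76 69 70 66 77 71 is exactly B = 7 bytes: K' = 74 76 69 70 66 77 71.
K' ⊕ ipad = 42 40 5f 46 50 41 47.
Inner input = 42 40 5f 46 50 41 47 ∥ a7 fd 57 42.
Inner hash: sum = 66+64+95+70+80+65+71+167+253+87+66 = 1084; mod 256 = 60 → 3c.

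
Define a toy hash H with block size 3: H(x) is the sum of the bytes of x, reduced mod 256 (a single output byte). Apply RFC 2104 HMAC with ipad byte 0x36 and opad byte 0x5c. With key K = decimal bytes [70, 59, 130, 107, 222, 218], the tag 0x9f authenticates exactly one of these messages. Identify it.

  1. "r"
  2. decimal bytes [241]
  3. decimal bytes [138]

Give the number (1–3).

2

Key decimal bytes [70, 59, 130, 107, 222, 218] = 46 3b 82 6b de da is 6 bytes > B = 3, so hash it first: H(key) = 26, then zero-pad to 3 bytes: K' = 26 00 00.
K' ⊕ ipad = 10 36 36; K' ⊕ opad = 7a 5c 5c.
m1: inner = H(10 36 36 72) = ee; tag = H(7a 5c 5c ee) = 20
m2: inner = H(10 36 36 f1) = 6d; tag = H(7a 5c 5c 6d) = 9f ← matches
m3: inner = H(10 36 36 8a) = 06; tag = H(7a 5c 5c 06) = 38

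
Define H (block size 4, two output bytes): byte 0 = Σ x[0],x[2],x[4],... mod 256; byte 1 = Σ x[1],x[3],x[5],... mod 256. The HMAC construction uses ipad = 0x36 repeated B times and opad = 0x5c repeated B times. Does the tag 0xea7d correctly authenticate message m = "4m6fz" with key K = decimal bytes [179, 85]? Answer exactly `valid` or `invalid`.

invalid

Key decimal bytes [179, 85] = b3 55 is 2 bytes ≤ B = 4; zero-pad to 4 bytes: K' = b3 55 00 00.
K' ⊕ ipad = 85 63 36 36; K' ⊕ opad = ef 09 5c 5c.
Inner hash: even-index sum = 415 mod 256 = 159; odd-index sum = 364 mod 256 = 108 → 9f 6c.
Outer hash (recomputed tag): even-index sum = 490 mod 256 = 234; odd-index sum = 209 mod 256 = 209 → ea d1.
Recomputed tag = ead1; claimed = ea7d → mismatch.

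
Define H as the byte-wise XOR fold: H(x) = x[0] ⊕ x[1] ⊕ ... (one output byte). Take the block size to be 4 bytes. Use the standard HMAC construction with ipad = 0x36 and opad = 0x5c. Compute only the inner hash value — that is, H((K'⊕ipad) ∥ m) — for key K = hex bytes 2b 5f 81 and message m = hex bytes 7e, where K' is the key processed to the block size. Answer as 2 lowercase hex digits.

8b

Key hex bytes 2b 5f 81 is 3 bytes ≤ B = 4; zero-pad to 4 bytes: K' = 2b 5f 81 00.
K' ⊕ ipad = 1d 69 b7 36.
Inner input = 1d 69 b7 36 ∥ 7e.
Inner hash: XOR 1d⊕69⊕b7⊕36⊕7e = 8b.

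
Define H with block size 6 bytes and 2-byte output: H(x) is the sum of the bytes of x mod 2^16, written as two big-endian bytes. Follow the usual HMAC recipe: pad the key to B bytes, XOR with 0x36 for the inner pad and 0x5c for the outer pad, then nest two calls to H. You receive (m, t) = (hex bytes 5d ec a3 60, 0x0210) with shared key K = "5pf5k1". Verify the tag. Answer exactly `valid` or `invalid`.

Key "5pf5k1" = 35 70 66 35 6b 31 is exactly B = 6 bytes: K' = 35 70 66 35 6b 31.
K' ⊕ ipad = 03 46 50 03 5d 07; K' ⊕ opad = 69 2c 3a 69 37 6d.
Inner hash: sum = 3+70+80+3+93+7+93+236+163+96 = 844 → 03 4c.
Outer hash (recomputed tag): sum = 105+44+58+105+55+109+3+76 = 555 → 02 2b.
Recomputed tag = 022b; claimed = 0210 → mismatch.

invalid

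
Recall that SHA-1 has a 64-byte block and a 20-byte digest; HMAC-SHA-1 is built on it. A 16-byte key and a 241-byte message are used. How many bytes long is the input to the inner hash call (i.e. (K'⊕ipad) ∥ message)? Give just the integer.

Key is 16 ≤ 64 bytes, zero-padded: |K'| = 64.
Inner input = (K'⊕ipad) ∥ m → 64 + 241 = 305 bytes.

305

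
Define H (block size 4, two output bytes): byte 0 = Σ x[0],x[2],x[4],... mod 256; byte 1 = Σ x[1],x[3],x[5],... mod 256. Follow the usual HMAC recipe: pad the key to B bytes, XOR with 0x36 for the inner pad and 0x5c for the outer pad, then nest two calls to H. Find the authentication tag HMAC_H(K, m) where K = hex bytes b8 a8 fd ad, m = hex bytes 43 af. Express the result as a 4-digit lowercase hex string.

Key hex bytes b8 a8 fd ad is exactly B = 4 bytes: K' = b8 a8 fd ad.
K' ⊕ ipad = 8e 9e cb 9b.  K' ⊕ opad = e4 f4 a1 f1.
Inner input = (K'⊕ipad) ∥ m = 8e 9e cb 9b ∥ 43 af.
Inner hash: even-index sum = 412 mod 256 = 156; odd-index sum = 488 mod 256 = 232 → 9c e8.
Outer input = (K'⊕opad) ∥ inner = e4 f4 a1 f1 ∥ 9c e8.
Outer hash (tag): even-index sum = 545 mod 256 = 33; odd-index sum = 717 mod 256 = 205 → 21 cd.

21cd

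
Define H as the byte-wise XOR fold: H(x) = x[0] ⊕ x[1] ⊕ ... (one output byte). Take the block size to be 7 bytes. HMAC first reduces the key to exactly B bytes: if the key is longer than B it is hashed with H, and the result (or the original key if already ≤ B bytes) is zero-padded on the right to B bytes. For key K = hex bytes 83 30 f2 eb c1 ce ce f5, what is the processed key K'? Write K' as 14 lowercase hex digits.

|K| = 8 > B = 7, so first hash the key.
H(K): XOR 83⊕30⊕f2⊕eb⊕c1⊕ce⊕ce⊕f5 = 9e.
Zero-pad H(K) = 9e to 7 bytes: K' = 9e 00 00 00 00 00 00.

9e000000000000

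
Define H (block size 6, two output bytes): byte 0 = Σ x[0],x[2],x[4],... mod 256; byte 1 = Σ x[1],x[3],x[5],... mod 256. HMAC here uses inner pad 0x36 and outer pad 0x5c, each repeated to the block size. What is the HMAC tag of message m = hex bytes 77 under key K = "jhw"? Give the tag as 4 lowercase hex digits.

Key "jhw" = 6a 68 77 is 3 bytes ≤ B = 6; zero-pad to 6 bytes: K' = 6a 68 77 00 00 00.
K' ⊕ ipad = 5c 5e 41 36 36 36.  K' ⊕ opad = 36 34 2b 5c 5c 5c.
Inner input = (K'⊕ipad) ∥ m = 5c 5e 41 36 36 36 ∥ 77.
Inner hash: even-index sum = 330 mod 256 = 74; odd-index sum = 202 mod 256 = 202 → 4a ca.
Outer input = (K'⊕opad) ∥ inner = 36 34 2b 5c 5c 5c ∥ 4a ca.
Outer hash (tag): even-index sum = 263 mod 256 = 7; odd-index sum = 438 mod 256 = 182 → 07 b6.

07b6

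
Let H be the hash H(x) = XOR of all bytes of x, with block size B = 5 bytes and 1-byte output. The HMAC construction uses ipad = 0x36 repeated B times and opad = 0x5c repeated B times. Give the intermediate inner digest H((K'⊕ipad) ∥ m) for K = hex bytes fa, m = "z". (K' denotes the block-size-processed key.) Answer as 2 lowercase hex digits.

Key hex bytes fa is 1 byte ≤ B = 5; zero-pad to 5 bytes: K' = fa 00 00 00 00.
K' ⊕ ipad = cc 36 36 36 36.
Inner input = cc 36 36 36 36 ∥ 7a.
Inner hash: XOR cc⊕36⊕36⊕36⊕36⊕7a = b6.

b6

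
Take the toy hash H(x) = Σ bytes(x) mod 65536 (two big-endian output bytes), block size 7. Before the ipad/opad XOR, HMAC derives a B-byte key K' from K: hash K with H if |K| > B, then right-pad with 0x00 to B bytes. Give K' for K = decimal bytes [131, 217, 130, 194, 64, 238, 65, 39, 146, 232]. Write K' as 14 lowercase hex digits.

05b00000000000

|K| = 10 > B = 7, so first hash the key.
H(K): sum = 131+217+130+194+64+238+65+39+146+232 = 1456 → 05 b0.
Zero-pad H(K) = 05 b0 to 7 bytes: K' = 05 b0 00 00 00 00 00.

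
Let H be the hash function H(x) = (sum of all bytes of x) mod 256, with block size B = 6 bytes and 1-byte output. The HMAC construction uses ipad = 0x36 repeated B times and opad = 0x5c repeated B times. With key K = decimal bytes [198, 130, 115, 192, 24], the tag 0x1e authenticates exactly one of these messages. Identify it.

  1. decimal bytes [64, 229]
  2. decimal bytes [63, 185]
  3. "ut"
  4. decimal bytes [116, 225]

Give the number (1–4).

Key decimal bytes [198, 130, 115, 192, 24] = c6 82 73 c0 18 is 5 bytes ≤ B = 6; zero-pad to 6 bytes: K' = c6 82 73 c0 18 00.
K' ⊕ ipad = f0 b4 45 f6 2e 36; K' ⊕ opad = 9a de 2f 9c 44 5c.
m1: inner = H(f0 b4 45 f6 2e 36 40 e5) = 68; tag = H(9a de 2f 9c 44 5c 68) = 4b
m2: inner = H(f0 b4 45 f6 2e 36 3f b9) = 3b; tag = H(9a de 2f 9c 44 5c 3b) = 1e ← matches
m3: inner = H(f0 b4 45 f6 2e 36 75 74) = 2c; tag = H(9a de 2f 9c 44 5c 2c) = 0f
m4: inner = H(f0 b4 45 f6 2e 36 74 e1) = 98; tag = H(9a de 2f 9c 44 5c 98) = 7b

2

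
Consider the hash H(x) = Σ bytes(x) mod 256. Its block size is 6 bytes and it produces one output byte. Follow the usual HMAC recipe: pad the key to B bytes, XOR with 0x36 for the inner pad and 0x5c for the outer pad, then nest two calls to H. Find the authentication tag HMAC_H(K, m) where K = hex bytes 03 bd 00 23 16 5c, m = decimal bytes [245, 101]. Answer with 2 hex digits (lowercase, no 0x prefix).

Key hex bytes 03 bd 00 23 16 5c is exactly B = 6 bytes: K' = 03 bd 00 23 16 5c.
K' ⊕ ipad = 35 8b 36 15 20 6a.  K' ⊕ opad = 5f e1 5c 7f 4a 00.
Inner input = (K'⊕ipad) ∥ m = 35 8b 36 15 20 6a ∥ f5 65.
Inner hash: sum = 53+139+54+21+32+106+245+101 = 751; mod 256 = 239 → ef.
Outer input = (K'⊕opad) ∥ inner = 5f e1 5c 7f 4a 00 ∥ ef.
Outer hash (tag): sum = 95+225+92+127+74+0+239 = 852; mod 256 = 84 → 54.

54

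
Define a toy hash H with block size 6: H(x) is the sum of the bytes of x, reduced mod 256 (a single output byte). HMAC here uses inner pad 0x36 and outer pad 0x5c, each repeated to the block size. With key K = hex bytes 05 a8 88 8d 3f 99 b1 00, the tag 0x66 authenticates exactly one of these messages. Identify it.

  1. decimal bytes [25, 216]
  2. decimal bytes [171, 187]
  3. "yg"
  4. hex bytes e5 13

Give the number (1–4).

4

Key hex bytes 05 a8 88 8d 3f 99 b1 00 is 8 bytes > B = 6, so hash it first: H(key) = 4b, then zero-pad to 6 bytes: K' = 4b 00 00 00 00 00.
K' ⊕ ipad = 7d 36 36 36 36 36; K' ⊕ opad = 17 5c 5c 5c 5c 5c.
m1: inner = H(7d 36 36 36 36 36 19 d8) = 7c; tag = H(17 5c 5c 5c 5c 5c 7c) = 5f
m2: inner = H(7d 36 36 36 36 36 ab bb) = f1; tag = H(17 5c 5c 5c 5c 5c f1) = d4
m3: inner = H(7d 36 36 36 36 36 79 67) = 6b; tag = H(17 5c 5c 5c 5c 5c 6b) = 4e
m4: inner = H(7d 36 36 36 36 36 e5 13) = 83; tag = H(17 5c 5c 5c 5c 5c 83) = 66 ← matches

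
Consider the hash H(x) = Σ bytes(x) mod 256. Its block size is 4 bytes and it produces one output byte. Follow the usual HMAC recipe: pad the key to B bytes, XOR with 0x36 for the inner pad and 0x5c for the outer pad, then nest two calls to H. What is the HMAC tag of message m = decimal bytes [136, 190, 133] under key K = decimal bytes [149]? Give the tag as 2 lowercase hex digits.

Key decimal bytes [149] = 95 is 1 byte ≤ B = 4; zero-pad to 4 bytes: K' = 95 00 00 00.
K' ⊕ ipad = a3 36 36 36.  K' ⊕ opad = c9 5c 5c 5c.
Inner input = (K'⊕ipad) ∥ m = a3 36 36 36 ∥ 88 be 85.
Inner hash: sum = 163+54+54+54+136+190+133 = 784; mod 256 = 16 → 10.
Outer input = (K'⊕opad) ∥ inner = c9 5c 5c 5c ∥ 10.
Outer hash (tag): sum = 201+92+92+92+16 = 493; mod 256 = 237 → ed.

ed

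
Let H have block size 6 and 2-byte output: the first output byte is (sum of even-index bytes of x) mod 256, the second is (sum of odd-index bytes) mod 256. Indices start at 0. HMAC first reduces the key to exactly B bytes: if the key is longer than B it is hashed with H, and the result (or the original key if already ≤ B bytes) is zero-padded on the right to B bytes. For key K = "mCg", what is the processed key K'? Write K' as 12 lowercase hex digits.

Key "mCg" = 6d 43 67 is 3 bytes ≤ B = 6; zero-pad to 6 bytes: K' = 6d 43 67 00 00 00.

6d4367000000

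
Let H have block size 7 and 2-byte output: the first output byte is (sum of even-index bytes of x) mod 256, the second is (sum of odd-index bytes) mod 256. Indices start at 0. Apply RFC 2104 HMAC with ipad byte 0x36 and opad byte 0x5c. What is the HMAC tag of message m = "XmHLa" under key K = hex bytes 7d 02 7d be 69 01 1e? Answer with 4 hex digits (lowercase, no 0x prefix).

ad73

Key hex bytes 7d 02 7d be 69 01 1e is exactly B = 7 bytes: K' = 7d 02 7d be 69 01 1e.
K' ⊕ ipad = 4b 34 4b 88 5f 37 28.  K' ⊕ opad = 21 5e 21 e2 35 5d 42.
Inner input = (K'⊕ipad) ∥ m = 4b 34 4b 88 5f 37 28 ∥ 58 6d 48 4c 61.
Inner hash: even-index sum = 470 mod 256 = 214; odd-index sum = 500 mod 256 = 244 → d6 f4.
Outer input = (K'⊕opad) ∥ inner = 21 5e 21 e2 35 5d 42 ∥ d6 f4.
Outer hash (tag): even-index sum = 429 mod 256 = 173; odd-index sum = 627 mod 256 = 115 → ad 73.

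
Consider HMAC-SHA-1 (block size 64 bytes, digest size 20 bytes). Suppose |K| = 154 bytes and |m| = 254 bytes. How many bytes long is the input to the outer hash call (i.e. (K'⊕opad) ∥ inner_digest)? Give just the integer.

84

Key is 154 > 64 bytes, so it is hashed to 20 bytes then zero-padded to 64: |K'| = 64.
Outer input = (K'⊕opad) ∥ H(inner) → 64 + 20 = 84 bytes.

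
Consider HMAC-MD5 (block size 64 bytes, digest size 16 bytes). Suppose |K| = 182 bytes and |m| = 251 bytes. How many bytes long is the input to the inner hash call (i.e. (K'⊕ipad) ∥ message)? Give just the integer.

315

Key is 182 > 64 bytes, so it is hashed to 16 bytes then zero-padded to 64: |K'| = 64.
Inner input = (K'⊕ipad) ∥ m → 64 + 251 = 315 bytes.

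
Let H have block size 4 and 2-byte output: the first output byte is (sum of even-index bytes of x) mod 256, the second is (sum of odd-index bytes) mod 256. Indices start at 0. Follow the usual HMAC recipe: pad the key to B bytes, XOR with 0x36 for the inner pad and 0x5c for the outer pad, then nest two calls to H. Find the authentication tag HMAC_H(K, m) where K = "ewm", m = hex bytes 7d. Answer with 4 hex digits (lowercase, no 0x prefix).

Key "ewm" = 65 77 6d is 3 bytes ≤ B = 4; zero-pad to 4 bytes: K' = 65 77 6d 00.
K' ⊕ ipad = 53 41 5b 36.  K' ⊕ opad = 39 2b 31 5c.
Inner input = (K'⊕ipad) ∥ m = 53 41 5b 36 ∥ 7d.
Inner hash: even-index sum = 299 mod 256 = 43; odd-index sum = 119 mod 256 = 119 → 2b 77.
Outer input = (K'⊕opad) ∥ inner = 39 2b 31 5c ∥ 2b 77.
Outer hash (tag): even-index sum = 149 mod 256 = 149; odd-index sum = 254 mod 256 = 254 → 95 fe.

95fe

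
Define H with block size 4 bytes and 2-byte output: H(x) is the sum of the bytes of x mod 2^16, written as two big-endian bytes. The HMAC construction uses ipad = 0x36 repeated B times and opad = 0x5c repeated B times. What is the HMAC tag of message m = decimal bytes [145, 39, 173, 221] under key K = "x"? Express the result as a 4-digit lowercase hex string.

016d

Key "x" = 78 is 1 byte ≤ B = 4; zero-pad to 4 bytes: K' = 78 00 00 00.
K' ⊕ ipad = 4e 36 36 36.  K' ⊕ opad = 24 5c 5c 5c.
Inner input = (K'⊕ipad) ∥ m = 4e 36 36 36 ∥ 91 27 ad dd.
Inner hash: sum = 78+54+54+54+145+39+173+221 = 818 → 03 32.
Outer input = (K'⊕opad) ∥ inner = 24 5c 5c 5c ∥ 03 32.
Outer hash (tag): sum = 36+92+92+92+3+50 = 365 → 01 6d.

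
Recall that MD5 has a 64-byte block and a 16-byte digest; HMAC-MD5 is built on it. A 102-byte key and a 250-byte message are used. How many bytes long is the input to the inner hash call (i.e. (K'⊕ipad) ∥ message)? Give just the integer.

314

Key is 102 > 64 bytes, so it is hashed to 16 bytes then zero-padded to 64: |K'| = 64.
Inner input = (K'⊕ipad) ∥ m → 64 + 250 = 314 bytes.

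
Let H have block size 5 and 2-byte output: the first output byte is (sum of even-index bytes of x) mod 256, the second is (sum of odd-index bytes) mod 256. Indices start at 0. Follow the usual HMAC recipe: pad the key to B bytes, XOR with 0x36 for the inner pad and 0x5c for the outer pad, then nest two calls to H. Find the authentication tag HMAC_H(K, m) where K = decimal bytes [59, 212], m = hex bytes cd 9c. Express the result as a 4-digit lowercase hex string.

Key decimal bytes [59, 212] = 3b d4 is 2 bytes ≤ B = 5; zero-pad to 5 bytes: K' = 3b d4 00 00 00.
K' ⊕ ipad = 0d e2 36 36 36.  K' ⊕ opad = 67 88 5c 5c 5c.
Inner input = (K'⊕ipad) ∥ m = 0d e2 36 36 36 ∥ cd 9c.
Inner hash: even-index sum = 277 mod 256 = 21; odd-index sum = 485 mod 256 = 229 → 15 e5.
Outer input = (K'⊕opad) ∥ inner = 67 88 5c 5c 5c ∥ 15 e5.
Outer hash (tag): even-index sum = 516 mod 256 = 4; odd-index sum = 249 mod 256 = 249 → 04 f9.

04f9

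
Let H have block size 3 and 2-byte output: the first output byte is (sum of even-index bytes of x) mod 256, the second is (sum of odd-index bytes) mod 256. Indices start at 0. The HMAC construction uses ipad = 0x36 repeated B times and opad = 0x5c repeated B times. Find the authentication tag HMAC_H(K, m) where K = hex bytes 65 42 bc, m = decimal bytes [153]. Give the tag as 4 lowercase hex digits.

26fb

Key hex bytes 65 42 bc is exactly B = 3 bytes: K' = 65 42 bc.
K' ⊕ ipad = 53 74 8a.  K' ⊕ opad = 39 1e e0.
Inner input = (K'⊕ipad) ∥ m = 53 74 8a ∥ 99.
Inner hash: even-index sum = 221 mod 256 = 221; odd-index sum = 269 mod 256 = 13 → dd 0d.
Outer input = (K'⊕opad) ∥ inner = 39 1e e0 ∥ dd 0d.
Outer hash (tag): even-index sum = 294 mod 256 = 38; odd-index sum = 251 mod 256 = 251 → 26 fb.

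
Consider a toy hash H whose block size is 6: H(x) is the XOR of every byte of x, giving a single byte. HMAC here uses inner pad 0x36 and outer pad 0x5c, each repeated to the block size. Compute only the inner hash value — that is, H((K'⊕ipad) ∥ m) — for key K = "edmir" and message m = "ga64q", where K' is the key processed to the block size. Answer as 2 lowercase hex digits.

02

Key "edmir" = 65 64 6d 69 72 is 5 bytes ≤ B = 6; zero-pad to 6 bytes: K' = 65 64 6d 69 72 00.
K' ⊕ ipad = 53 52 5b 5f 44 36.
Inner input = 53 52 5b 5f 44 36 ∥ 67 61 36 34 71.
Inner hash: XOR 53⊕52⊕5b⊕5f⊕44⊕36⊕67⊕61⊕36⊕34⊕71 = 02.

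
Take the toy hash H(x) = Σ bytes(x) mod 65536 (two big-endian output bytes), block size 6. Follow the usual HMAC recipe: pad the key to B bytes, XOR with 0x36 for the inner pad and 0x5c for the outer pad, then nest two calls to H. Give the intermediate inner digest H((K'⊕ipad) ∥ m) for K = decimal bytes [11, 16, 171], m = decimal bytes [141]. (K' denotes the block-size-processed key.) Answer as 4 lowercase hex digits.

Key decimal bytes [11, 16, 171] = 0b 10 ab is 3 bytes ≤ B = 6; zero-pad to 6 bytes: K' = 0b 10 ab 00 00 00.
K' ⊕ ipad = 3d 26 9d 36 36 36.
Inner input = 3d 26 9d 36 36 36 ∥ 8d.
Inner hash: sum = 61+38+157+54+54+54+141 = 559 → 02 2f.

022f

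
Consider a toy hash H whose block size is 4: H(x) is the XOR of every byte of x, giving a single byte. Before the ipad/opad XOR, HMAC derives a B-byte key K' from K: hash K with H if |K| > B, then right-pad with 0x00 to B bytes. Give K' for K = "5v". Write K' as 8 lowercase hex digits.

Key "5v" = 35 76 is 2 bytes ≤ B = 4; zero-pad to 4 bytes: K' = 35 76 00 00.

35760000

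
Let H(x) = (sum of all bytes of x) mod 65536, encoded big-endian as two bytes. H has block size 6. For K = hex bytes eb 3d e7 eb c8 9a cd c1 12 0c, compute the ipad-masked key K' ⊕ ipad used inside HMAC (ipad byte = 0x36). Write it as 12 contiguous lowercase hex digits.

303e36363636

Key hex bytes eb 3d e7 eb c8 9a cd c1 12 0c is 10 bytes > B = 6, so hash it first: H(key) = 06 08, then zero-pad to 6 bytes: K' = 06 08 00 00 00 00.
XOR each byte with 0x36: 06⊕36=30, 08⊕36=3e, 00⊕36=36, 00⊕36=36, 00⊕36=36, 00⊕36=36.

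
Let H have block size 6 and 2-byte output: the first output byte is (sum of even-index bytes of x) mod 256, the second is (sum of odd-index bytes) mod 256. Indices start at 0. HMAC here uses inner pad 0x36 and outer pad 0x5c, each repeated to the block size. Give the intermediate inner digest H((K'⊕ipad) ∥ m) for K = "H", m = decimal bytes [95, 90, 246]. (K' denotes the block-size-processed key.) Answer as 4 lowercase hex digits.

Key "H" = 48 is 1 byte ≤ B = 6; zero-pad to 6 bytes: K' = 48 00 00 00 00 00.
K' ⊕ ipad = 7e 36 36 36 36 36.
Inner input = 7e 36 36 36 36 36 ∥ 5f 5a f6.
Inner hash: even-index sum = 575 mod 256 = 63; odd-index sum = 252 mod 256 = 252 → 3f fc.

3ffc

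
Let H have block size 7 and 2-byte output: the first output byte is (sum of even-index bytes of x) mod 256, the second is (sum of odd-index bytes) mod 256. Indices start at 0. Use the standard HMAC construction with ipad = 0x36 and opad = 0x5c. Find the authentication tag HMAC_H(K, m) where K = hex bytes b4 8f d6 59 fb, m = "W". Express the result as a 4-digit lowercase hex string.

2a99

Key hex bytes b4 8f d6 59 fb is 5 bytes ≤ B = 7; zero-pad to 7 bytes: K' = b4 8f d6 59 fb 00 00.
K' ⊕ ipad = 82 b9 e0 6f cd 36 36.  K' ⊕ opad = e8 d3 8a 05 a7 5c 5c.
Inner input = (K'⊕ipad) ∥ m = 82 b9 e0 6f cd 36 36 ∥ 57.
Inner hash: even-index sum = 613 mod 256 = 101; odd-index sum = 437 mod 256 = 181 → 65 b5.
Outer input = (K'⊕opad) ∥ inner = e8 d3 8a 05 a7 5c 5c ∥ 65 b5.
Outer hash (tag): even-index sum = 810 mod 256 = 42; odd-index sum = 409 mod 256 = 153 → 2a 99.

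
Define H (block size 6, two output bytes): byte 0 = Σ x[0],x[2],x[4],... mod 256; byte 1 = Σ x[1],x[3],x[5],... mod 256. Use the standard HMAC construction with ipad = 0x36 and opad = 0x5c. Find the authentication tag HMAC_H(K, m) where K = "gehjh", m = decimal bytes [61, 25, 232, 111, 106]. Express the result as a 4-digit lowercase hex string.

3f38

Key "gehjh" = 67 65 68 6a 68 is 5 bytes ≤ B = 6; zero-pad to 6 bytes: K' = 67 65 68 6a 68 00.
K' ⊕ ipad = 51 53 5e 5c 5e 36.  K' ⊕ opad = 3b 39 34 36 34 5c.
Inner input = (K'⊕ipad) ∥ m = 51 53 5e 5c 5e 36 ∥ 3d 19 e8 6f 6a.
Inner hash: even-index sum = 668 mod 256 = 156; odd-index sum = 365 mod 256 = 109 → 9c 6d.
Outer input = (K'⊕opad) ∥ inner = 3b 39 34 36 34 5c ∥ 9c 6d.
Outer hash (tag): even-index sum = 319 mod 256 = 63; odd-index sum = 312 mod 256 = 56 → 3f 38.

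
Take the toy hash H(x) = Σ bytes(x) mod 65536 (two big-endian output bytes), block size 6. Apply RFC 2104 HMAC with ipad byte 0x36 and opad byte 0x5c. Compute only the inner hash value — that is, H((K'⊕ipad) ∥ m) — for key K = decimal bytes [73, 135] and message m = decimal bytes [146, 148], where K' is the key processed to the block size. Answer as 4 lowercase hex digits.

Key decimal bytes [73, 135] = 49 87 is 2 bytes ≤ B = 6; zero-pad to 6 bytes: K' = 49 87 00 00 00 00.
K' ⊕ ipad = 7f b1 36 36 36 36.
Inner input = 7f b1 36 36 36 36 ∥ 92 94.
Inner hash: sum = 127+177+54+54+54+54+146+148 = 814 → 03 2e.

032e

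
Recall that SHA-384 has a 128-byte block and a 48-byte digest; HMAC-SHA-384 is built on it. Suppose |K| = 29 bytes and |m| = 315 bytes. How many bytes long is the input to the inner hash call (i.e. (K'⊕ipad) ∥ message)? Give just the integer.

Key is 29 ≤ 128 bytes, zero-padded: |K'| = 128.
Inner input = (K'⊕ipad) ∥ m → 128 + 315 = 443 bytes.

443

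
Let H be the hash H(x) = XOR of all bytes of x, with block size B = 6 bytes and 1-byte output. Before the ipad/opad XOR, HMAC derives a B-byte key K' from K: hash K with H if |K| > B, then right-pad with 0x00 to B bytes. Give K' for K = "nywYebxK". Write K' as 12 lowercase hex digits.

|K| = 8 > B = 6, so first hash the key.
H(K): XOR 6e⊕79⊕77⊕59⊕65⊕62⊕78⊕4b = 0d.
Zero-pad H(K) = 0d to 6 bytes: K' = 0d 00 00 00 00 00.

0d0000000000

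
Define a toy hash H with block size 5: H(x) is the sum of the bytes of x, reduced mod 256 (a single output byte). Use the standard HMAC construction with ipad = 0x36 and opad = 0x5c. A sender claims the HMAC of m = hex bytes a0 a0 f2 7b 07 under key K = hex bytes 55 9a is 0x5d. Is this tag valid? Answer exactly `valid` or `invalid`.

Key hex bytes 55 9a is 2 bytes ≤ B = 5; zero-pad to 5 bytes: K' = 55 9a 00 00 00.
K' ⊕ ipad = 63 ac 36 36 36; K' ⊕ opad = 09 c6 5c 5c 5c.
Inner hash: sum = 99+172+54+54+54+160+160+242+123+7 = 1125; mod 256 = 101 → 65.
Outer hash (recomputed tag): sum = 9+198+92+92+92+101 = 584; mod 256 = 72 → 48.
Recomputed tag = 48; claimed = 5d → mismatch.

invalid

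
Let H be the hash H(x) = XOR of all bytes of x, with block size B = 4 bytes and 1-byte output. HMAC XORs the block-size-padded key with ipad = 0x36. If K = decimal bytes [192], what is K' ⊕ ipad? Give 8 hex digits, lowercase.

Key decimal bytes [192] = c0 is 1 byte ≤ B = 4; zero-pad to 4 bytes: K' = c0 00 00 00.
XOR each byte with 0x36: c0⊕36=f6, 00⊕36=36, 00⊕36=36, 00⊕36=36.

f6363636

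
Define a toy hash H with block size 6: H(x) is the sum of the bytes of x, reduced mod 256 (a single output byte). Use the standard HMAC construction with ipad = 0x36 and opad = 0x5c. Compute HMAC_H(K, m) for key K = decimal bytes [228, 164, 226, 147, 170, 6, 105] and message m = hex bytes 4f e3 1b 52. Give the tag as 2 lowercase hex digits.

e3

Key decimal bytes [228, 164, 226, 147, 170, 6, 105] = e4 a4 e2 93 aa 06 69 is 7 bytes > B = 6, so hash it first: H(key) = 16, then zero-pad to 6 bytes: K' = 16 00 00 00 00 00.
K' ⊕ ipad = 20 36 36 36 36 36.  K' ⊕ opad = 4a 5c 5c 5c 5c 5c.
Inner input = (K'⊕ipad) ∥ m = 20 36 36 36 36 36 ∥ 4f e3 1b 52.
Inner hash: sum = 32+54+54+54+54+54+79+227+27+82 = 717; mod 256 = 205 → cd.
Outer input = (K'⊕opad) ∥ inner = 4a 5c 5c 5c 5c 5c ∥ cd.
Outer hash (tag): sum = 74+92+92+92+92+92+205 = 739; mod 256 = 227 → e3.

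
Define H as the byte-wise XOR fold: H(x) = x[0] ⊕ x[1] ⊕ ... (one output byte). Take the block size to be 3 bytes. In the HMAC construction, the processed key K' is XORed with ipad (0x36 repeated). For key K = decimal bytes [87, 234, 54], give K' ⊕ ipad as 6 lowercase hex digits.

61dc00

Key decimal bytes [87, 234, 54] = 57 ea 36 is exactly B = 3 bytes: K' = 57 ea 36.
XOR each byte with 0x36: 57⊕36=61, ea⊕36=dc, 36⊕36=00.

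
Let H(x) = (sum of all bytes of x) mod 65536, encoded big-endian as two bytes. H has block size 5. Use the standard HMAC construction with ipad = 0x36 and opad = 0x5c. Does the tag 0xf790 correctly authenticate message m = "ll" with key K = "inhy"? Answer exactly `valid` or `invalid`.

Key "inhy" = 69 6e 68 79 is 4 bytes ≤ B = 5; zero-pad to 5 bytes: K' = 69 6e 68 79 00.
K' ⊕ ipad = 5f 58 5e 4f 36; K' ⊕ opad = 35 32 34 25 5c.
Inner hash: sum = 95+88+94+79+54+108+108 = 626 → 02 72.
Outer hash (recomputed tag): sum = 53+50+52+37+92+2+114 = 400 → 01 90.
Recomputed tag = 0190; claimed = f790 → mismatch.

invalid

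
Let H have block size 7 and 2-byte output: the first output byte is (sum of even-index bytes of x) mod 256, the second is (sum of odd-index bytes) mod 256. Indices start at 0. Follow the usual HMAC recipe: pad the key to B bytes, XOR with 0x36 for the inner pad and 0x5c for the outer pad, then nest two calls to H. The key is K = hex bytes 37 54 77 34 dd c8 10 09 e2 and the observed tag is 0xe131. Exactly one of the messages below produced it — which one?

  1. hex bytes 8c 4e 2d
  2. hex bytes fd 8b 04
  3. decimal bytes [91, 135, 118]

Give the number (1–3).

Key hex bytes 37 54 77 34 dd c8 10 09 e2 is 9 bytes > B = 7, so hash it first: H(key) = 7d 59, then zero-pad to 7 bytes: K' = 7d 59 00 00 00 00 00.
K' ⊕ ipad = 4b 6f 36 36 36 36 36; K' ⊕ opad = 21 05 5c 5c 5c 5c 5c.
m1: inner = H(4b 6f 36 36 36 36 36 8c 4e 2d) = 3b 94; tag = H(21 05 5c 5c 5c 5c 5c 3b 94) = c9f8
m2: inner = H(4b 6f 36 36 36 36 36 fd 8b 04) = 78 dc; tag = H(21 05 5c 5c 5c 5c 5c 78 dc) = 1135
m3: inner = H(4b 6f 36 36 36 36 36 5b 87 76) = 74 ac; tag = H(21 05 5c 5c 5c 5c 5c 74 ac) = e131 ← matches

3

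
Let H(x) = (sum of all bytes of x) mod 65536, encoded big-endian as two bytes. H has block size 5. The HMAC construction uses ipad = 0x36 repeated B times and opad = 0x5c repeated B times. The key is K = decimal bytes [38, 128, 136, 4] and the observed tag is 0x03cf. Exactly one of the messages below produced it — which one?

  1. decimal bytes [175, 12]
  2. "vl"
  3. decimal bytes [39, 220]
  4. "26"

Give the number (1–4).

Key decimal bytes [38, 128, 136, 4] = 26 80 88 04 is 4 bytes ≤ B = 5; zero-pad to 5 bytes: K' = 26 80 88 04 00.
K' ⊕ ipad = 10 b6 be 32 36; K' ⊕ opad = 7a dc d4 58 5c.
m1: inner = H(10 b6 be 32 36 af 0c) = 02 a7; tag = H(7a dc d4 58 5c 02 a7) = 0387
m2: inner = H(10 b6 be 32 36 76 6c) = 02 ce; tag = H(7a dc d4 58 5c 02 ce) = 03ae
m3: inner = H(10 b6 be 32 36 27 dc) = 02 ef; tag = H(7a dc d4 58 5c 02 ef) = 03cf ← matches
m4: inner = H(10 b6 be 32 36 32 36) = 02 54; tag = H(7a dc d4 58 5c 02 54) = 0334

3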